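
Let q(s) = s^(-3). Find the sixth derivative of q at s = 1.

From the series, [(s - 1)^6] q = 28; multiply by 6! = 720 to get 20160.

20160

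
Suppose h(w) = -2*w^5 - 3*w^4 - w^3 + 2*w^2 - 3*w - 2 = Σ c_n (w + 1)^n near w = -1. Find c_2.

7

Apply the Taylor formula c_k = f^(k)(a)/k!.
So c_2 = h′′(-1)/2! = 7.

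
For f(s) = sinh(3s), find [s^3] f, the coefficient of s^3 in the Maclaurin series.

[s^0] = 0;  [s^1] = 3;  [s^2] = 0;  [s^3] = 9/2.

9/2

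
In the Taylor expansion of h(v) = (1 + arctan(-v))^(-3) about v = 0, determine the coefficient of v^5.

58/5

Let u equal the inner series; expand the outer function in u and truncate.
[v^0] = 1;  [v^1] = 3;  [v^2] = 6;  [v^3] = 9;  [v^4] = 11;  [v^5] = 58/5.
So c_5 = h^(5)(0)/5! = 58/5.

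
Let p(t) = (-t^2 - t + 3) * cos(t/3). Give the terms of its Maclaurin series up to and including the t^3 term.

t^3/18 - 7*t^2/6 - t + 3

Multiply each power in the prefactor through the base expansion.
p(0) = 3
p′(0) = -1
p′′(0) = -7/3
p′′′(0) = 1/3
Then c_k = p^(k)(0)/k! gives each Taylor coefficient.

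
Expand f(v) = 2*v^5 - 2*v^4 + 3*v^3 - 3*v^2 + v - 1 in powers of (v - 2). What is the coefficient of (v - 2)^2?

127

f(2) = 45
f′(2) = 121
f′′(2) = 254
Dividing each by k! gives the coefficients c_0, ..., c_2.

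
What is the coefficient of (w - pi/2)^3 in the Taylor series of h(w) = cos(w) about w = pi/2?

Use the known series and substitute for the argument.

1/6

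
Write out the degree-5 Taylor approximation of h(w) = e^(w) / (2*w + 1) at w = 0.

-2329*w^5/120 + 233*w^4/24 - 29*w^3/6 + 5*w^2/2 - w + 1

Multiply the numerator's expansion by the denominator's geometric series.
[w^0] = 1;  [w^1] = -1;  [w^2] = 5/2;  [w^3] = -29/6;  [w^4] = 233/24;  [w^5] = -2329/120.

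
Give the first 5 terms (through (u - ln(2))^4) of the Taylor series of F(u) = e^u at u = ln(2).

[(u - ln(2))^0] = 2;  [(u - ln(2))^1] = 2;  [(u - ln(2))^2] = 1;  [(u - ln(2))^3] = 1/3;  [(u - ln(2))^4] = 1/12.

(u - ln(2))^4/12 + (u - ln(2))^3/3 + (u - ln(2))^2 + 2*(u - ln(2)) + 2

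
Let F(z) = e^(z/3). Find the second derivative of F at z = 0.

Compute the successive derivatives at the expansion point and divide by k!.
From the series, [z^2] F = 1/18; multiply by 2! = 2 to get 1/9.

1/9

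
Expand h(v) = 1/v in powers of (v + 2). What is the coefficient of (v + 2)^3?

-1/16

h(-2) = -1/2
h′(-2) = -1/4
h′′(-2) = -1/4
h′′′(-2) = -3/8
So c_3 = h′′′(-2)/3! = -1/16.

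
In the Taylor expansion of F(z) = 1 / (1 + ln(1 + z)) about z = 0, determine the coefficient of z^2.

Use the geometric series for the reciprocal, then substitute.
F(0) = 1
F′(0) = -1
F′′(0) = 3
So c_2 = F′′(0)/2! = 3/2.

3/2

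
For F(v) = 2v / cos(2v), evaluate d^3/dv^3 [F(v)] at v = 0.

Invert the denominator's series and multiply.
The coefficient of v^3 in the expansion is 4, so F′′′(0) = 3! * (4) = 24.

24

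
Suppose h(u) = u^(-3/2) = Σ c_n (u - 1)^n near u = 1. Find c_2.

15/8

Differentiate repeatedly and evaluate at the center.
h(1) = 1
h′(1) = -3/2
h′′(1) = 15/4
The Taylor polynomial is Σ h^(k)(1)/k! · (u - 1)^k.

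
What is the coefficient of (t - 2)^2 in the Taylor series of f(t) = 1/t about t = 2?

[(t - 2)^0] = 1/2;  [(t - 2)^1] = -1/4;  [(t - 2)^2] = 1/8.

1/8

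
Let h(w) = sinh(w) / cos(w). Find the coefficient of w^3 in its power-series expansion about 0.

Divide the numerator series by the denominator series (power-series long division).
[w^0] = 0;  [w^1] = 1;  [w^2] = 0;  [w^3] = 2/3.

2/3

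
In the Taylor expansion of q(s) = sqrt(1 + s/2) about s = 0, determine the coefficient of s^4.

-5/2048

[s^0] = 1;  [s^1] = 1/4;  [s^2] = -1/32;  [s^3] = 1/128;  [s^4] = -5/2048.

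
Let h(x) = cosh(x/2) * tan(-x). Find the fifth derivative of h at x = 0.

Write out both Maclaurin series and multiply, keeping only the needed powers.
The coefficient of x^5 in the expansion is -341/1920, so h^(5)(0) = 5! * (-341/1920) = -341/16.

-341/16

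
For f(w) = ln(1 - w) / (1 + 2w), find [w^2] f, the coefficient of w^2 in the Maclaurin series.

3/2

Take the Cauchy product of the two expansions.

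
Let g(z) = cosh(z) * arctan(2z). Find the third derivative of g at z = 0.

-10

Multiply the two series term by term and collect like powers.
The coefficient of z^3 in the expansion is -5/3, so g′′′(0) = 3! * (-5/3) = -10.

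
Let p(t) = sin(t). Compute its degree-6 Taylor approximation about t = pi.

-(t - pi)^5/120 + (t - pi)^3/6 - (t - pi)

Apply the Taylor formula c_k = f^(k)(a)/k!.
p(pi) = 0
p′(pi) = -1
p′′(pi) = 0
p′′′(pi) = 1
p^(4)(pi) = 0
p^(5)(pi) = -1
p^(6)(pi) = 0
Then c_k = p^(k)(pi)/k! gives each Taylor coefficient.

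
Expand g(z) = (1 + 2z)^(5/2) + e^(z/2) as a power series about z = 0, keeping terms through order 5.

Combine the two series term by term.
[z^0] = 2;  [z^1] = 11/2;  [z^2] = 61/8;  [z^3] = 121/48;  [z^4] = -239/384;  [z^5] = 1441/3840.

1441*z^5/3840 - 239*z^4/384 + 121*z^3/48 + 61*z^2/8 + 11*z/2 + 2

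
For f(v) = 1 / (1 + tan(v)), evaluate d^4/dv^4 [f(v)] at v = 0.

Expand as Σ (-1)^k u^k with u equal to the inner function's series.
The coefficient of v^4 in the expansion is 5/3, so f^(4)(0) = 4! * (5/3) = 40.

40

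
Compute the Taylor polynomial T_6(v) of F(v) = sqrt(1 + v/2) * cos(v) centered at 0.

-5281*v^6/2949120 + 181*v^5/24576 + 337*v^4/6144 - 15*v^3/128 - 17*v^2/32 + v/4 + 1

Write out both Maclaurin series and multiply, keeping only the needed powers.
F(0) = 1
F′(0) = 1/4
F′′(0) = -17/16
F′′′(0) = -45/64
F^(4)(0) = 337/256
F^(5)(0) = 905/1024
F^(6)(0) = -5281/4096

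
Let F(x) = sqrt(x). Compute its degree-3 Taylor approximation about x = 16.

Compute the successive derivatives at the expansion point and divide by k!.
F(16) = 4
F′(16) = 1/8
F′′(16) = -1/256
F′′′(16) = 3/8192
Then c_k = F^(k)(16)/k! gives each Taylor coefficient.

(x - 16)^3/16384 - (x - 16)^2/512 + (x - 16)/8 + 4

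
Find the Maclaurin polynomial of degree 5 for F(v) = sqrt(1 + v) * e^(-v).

Expand each factor separately, then convolve coefficients.
F(0) = 1
F′(0) = -1/2
F′′(0) = -1/4
F′′′(0) = 13/8
F^(4)(0) = -79/16
F^(5)(0) = 503/32
Dividing each by k! gives the coefficients c_0, ..., c_5.

503*v^5/3840 - 79*v^4/384 + 13*v^3/48 - v^2/8 - v/2 + 1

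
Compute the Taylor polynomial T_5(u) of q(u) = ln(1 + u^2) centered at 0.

-u^4/2 + u^2

q(0) = 0
q′(0) = 0
q′′(0) = 2
q′′′(0) = 0
q^(4)(0) = -12
q^(5)(0) = 0
Dividing each by k! gives the coefficients c_0, ..., c_5.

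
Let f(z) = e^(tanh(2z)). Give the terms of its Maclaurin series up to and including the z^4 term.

Substitute the inner expansion into the outer series and collect powers.
f(0) = 1
f′(0) = 2
f′′(0) = 4
f′′′(0) = -8
f^(4)(0) = -112

-14*z^4/3 - 4*z^3/3 + 2*z^2 + 2*z + 1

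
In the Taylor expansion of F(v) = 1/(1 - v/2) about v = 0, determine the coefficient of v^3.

1/8

Apply the Taylor formula c_k = f^(k)(a)/k!.
F(0) = 1
F′(0) = 1/2
F′′(0) = 1/2
F′′′(0) = 3/4
So c_3 = F′′′(0)/3! = 1/8.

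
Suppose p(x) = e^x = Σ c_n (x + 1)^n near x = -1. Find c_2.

e^(-1)/2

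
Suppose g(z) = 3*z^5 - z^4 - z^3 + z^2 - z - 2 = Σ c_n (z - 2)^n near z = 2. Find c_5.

3

[(z - 2)^0] = 72;  [(z - 2)^1] = 199;  [(z - 2)^2] = 211;  [(z - 2)^3] = 111;  [(z - 2)^4] = 29;  [(z - 2)^5] = 3.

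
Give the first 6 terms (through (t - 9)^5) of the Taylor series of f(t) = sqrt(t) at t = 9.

7*(t - 9)^5/5038848 - 5*(t - 9)^4/279936 + (t - 9)^3/3888 - (t - 9)^2/216 + (t - 9)/6 + 3

f(9) = 3
f′(9) = 1/6
f′′(9) = -1/108
f′′′(9) = 1/648
f^(4)(9) = -5/11664
f^(5)(9) = 35/209952
The Taylor polynomial is Σ f^(k)(9)/k! · (t - 9)^k.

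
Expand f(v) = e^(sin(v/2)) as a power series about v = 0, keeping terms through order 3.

Substitute the inner expansion into the outer series and collect powers.
f(0) = 1
f′(0) = 1/2
f′′(0) = 1/4
f′′′(0) = 0
Then c_k = f^(k)(0)/k! gives each Taylor coefficient.

v^2/8 + v/2 + 1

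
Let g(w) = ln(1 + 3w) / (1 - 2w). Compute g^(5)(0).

6732

Take the Cauchy product of the two expansions.
The coefficient of w^5 in the expansion is 561/10, so g^(5)(0) = 5! * (561/10) = 6732.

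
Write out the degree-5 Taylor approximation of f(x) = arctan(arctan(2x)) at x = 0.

352*x^5/15 - 16*x^3/3 + 2*x

Plug the Maclaurin series of the inner function into that of the outer and collect terms.
[x^0] = 0;  [x^1] = 2;  [x^2] = 0;  [x^3] = -16/3;  [x^4] = 0;  [x^5] = 352/15.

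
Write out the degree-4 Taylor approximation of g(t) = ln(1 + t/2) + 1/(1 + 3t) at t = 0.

Add the two expansions coefficient-wise.

5183*t^4/64 - 647*t^3/24 + 71*t^2/8 - 5*t/2 + 1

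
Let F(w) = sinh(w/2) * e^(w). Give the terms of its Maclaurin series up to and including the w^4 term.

Expand each factor separately, then convolve coefficients.
[w^0] = 0;  [w^1] = 1/2;  [w^2] = 1/2;  [w^3] = 13/48;  [w^4] = 5/48.

5*w^4/48 + 13*w^3/48 + w^2/2 + w/2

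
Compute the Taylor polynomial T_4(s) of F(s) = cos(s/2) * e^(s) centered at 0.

Write out both Maclaurin series and multiply, keeping only the needed powers.
[s^0] = 1;  [s^1] = 1;  [s^2] = 3/8;  [s^3] = 1/24;  [s^4] = -7/384.

-7*s^4/384 + s^3/24 + 3*s^2/8 + s + 1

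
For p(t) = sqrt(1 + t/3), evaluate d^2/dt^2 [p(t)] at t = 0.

-1/36

The coefficient of t^2 in the expansion is -1/72, so p′′(0) = 2! * (-1/72) = -1/36.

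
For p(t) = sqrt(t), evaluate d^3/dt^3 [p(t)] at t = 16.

Compute the successive derivatives at the expansion point and divide by k!.
From the series, [(t - 16)^3] p = 1/16384; multiply by 3! = 6 to get 3/8192.

3/8192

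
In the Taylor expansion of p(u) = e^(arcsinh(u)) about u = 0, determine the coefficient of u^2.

1/2

Plug the Maclaurin series of the inner function into that of the outer and collect terms.
p(0) = 1
p′(0) = 1
p′′(0) = 1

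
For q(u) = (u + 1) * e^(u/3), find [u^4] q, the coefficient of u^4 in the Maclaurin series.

Distribute the polynomial across the series and collect like powers.
q(0) = 1
q′(0) = 4/3
q′′(0) = 7/9
q′′′(0) = 10/27
q^(4)(0) = 13/81
Then c_k = q^(k)(0)/k! gives each Taylor coefficient.

13/1944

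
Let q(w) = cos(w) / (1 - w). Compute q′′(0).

Expand each factor separately, then convolve coefficients.
From the series, [w^2] q = 1/2; multiply by 2! = 2 to get 1.

1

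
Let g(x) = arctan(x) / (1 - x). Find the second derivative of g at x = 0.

Expand each factor separately, then convolve coefficients.
The coefficient of x^2 in the expansion is 1, so g′′(0) = 2! * (1) = 2.

2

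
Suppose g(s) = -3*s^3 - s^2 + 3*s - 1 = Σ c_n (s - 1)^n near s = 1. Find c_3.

-3

g(1) = -2
g′(1) = -8
g′′(1) = -20
g′′′(1) = -18
Dividing each by k! gives the coefficients c_0, ..., c_3.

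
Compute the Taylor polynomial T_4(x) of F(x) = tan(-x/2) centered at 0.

Apply the Taylor formula c_k = f^(k)(a)/k!.

-x^3/24 - x/2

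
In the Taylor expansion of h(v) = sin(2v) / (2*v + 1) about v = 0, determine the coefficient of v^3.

20/3

Use 1/(1 - r) = Σ r^k on the denominator, then take the Cauchy product.
So c_3 = h′′′(0)/3! = 20/3.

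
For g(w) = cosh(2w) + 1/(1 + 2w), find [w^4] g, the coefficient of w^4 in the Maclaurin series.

50/3

Combine the two series term by term.
So c_4 = g^(4)(0)/4! = 50/3.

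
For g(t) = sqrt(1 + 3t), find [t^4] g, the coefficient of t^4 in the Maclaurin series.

-405/128

g(0) = 1
g′(0) = 3/2
g′′(0) = -9/4
g′′′(0) = 81/8
g^(4)(0) = -1215/16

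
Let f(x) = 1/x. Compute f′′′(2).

Differentiate repeatedly and evaluate at the center.
The coefficient of (x - 2)^3 in the expansion is -1/16, so f′′′(2) = 3! * (-1/16) = -3/8.

-3/8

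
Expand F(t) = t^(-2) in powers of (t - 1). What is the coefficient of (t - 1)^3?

-4

Differentiate repeatedly and evaluate at the center.
F(1) = 1
F′(1) = -2
F′′(1) = 6
F′′′(1) = -24
So c_3 = F′′′(1)/3! = -4.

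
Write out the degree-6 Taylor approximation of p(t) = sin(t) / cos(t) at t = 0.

Divide the numerator series by the denominator series (power-series long division).
p(0) = 0
p′(0) = 1
p′′(0) = 0
p′′′(0) = 2
p^(4)(0) = 0
p^(5)(0) = 16
p^(6)(0) = 0
The Taylor polynomial is Σ p^(k)(0)/k! · t^k.

2*t^5/15 + t^3/3 + t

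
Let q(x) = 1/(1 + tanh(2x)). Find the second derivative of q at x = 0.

Plug the Maclaurin series of the inner function into that of the outer and collect terms.
The coefficient of x^2 in the expansion is 4, so q′′(0) = 2! * (4) = 8.

8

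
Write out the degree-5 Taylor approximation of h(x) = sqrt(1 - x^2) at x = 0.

-x^4/8 - x^2/2 + 1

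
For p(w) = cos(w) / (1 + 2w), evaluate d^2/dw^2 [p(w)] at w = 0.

7

Multiply the two series term by term and collect like powers.
From the series, [w^2] p = 7/2; multiply by 2! = 2 to get 7.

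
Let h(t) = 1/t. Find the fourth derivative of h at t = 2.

From the series, [(t - 2)^4] h = 1/32; multiply by 4! = 24 to get 3/4.

3/4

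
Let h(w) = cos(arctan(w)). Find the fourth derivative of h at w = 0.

Substitute the inner expansion into the outer series and collect powers.
The coefficient of w^4 in the expansion is 3/8, so h^(4)(0) = 4! * (3/8) = 9.

9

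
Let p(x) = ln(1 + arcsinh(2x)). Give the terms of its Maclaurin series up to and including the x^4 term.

Substitute the inner expansion into the outer series and collect powers.
[x^0] = 0;  [x^1] = 2;  [x^2] = -2;  [x^3] = 4/3;  [x^4] = -4/3.

-4*x^4/3 + 4*x^3/3 - 2*x^2 + 2*x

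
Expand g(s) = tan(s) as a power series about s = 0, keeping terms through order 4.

s^3/3 + s

g(0) = 0
g′(0) = 1
g′′(0) = 0
g′′′(0) = 2
g^(4)(0) = 0
Dividing each by k! gives the coefficients c_0, ..., c_4.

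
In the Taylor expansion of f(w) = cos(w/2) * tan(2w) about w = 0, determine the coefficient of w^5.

Write out both Maclaurin series and multiply, keeping only the needed powers.
f(0) = 0
f′(0) = 2
f′′(0) = 0
f′′′(0) = 29/2
f^(4)(0) = 0
f^(5)(0) = 3781/8
Dividing each by k! gives the coefficients c_0, ..., c_5.

3781/960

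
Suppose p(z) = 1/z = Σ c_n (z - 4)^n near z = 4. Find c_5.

Apply the Taylor formula c_k = f^(k)(a)/k!.
So c_5 = p^(5)(4)/5! = -1/4096.

-1/4096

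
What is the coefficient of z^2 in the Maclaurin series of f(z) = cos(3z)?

f(0) = 1
f′(0) = 0
f′′(0) = -9
So c_2 = f′′(0)/2! = -9/2.

-9/2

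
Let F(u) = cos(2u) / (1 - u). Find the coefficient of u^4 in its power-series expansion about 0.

-1/3

Write out both Maclaurin series and multiply, keeping only the needed powers.
F(0) = 1
F′(0) = 1
F′′(0) = -2
F′′′(0) = -6
F^(4)(0) = -8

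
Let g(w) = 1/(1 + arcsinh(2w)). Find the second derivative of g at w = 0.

Compose series: expand the inner function first, then feed it into the outer expansion.
The coefficient of w^2 in the expansion is 4, so g′′(0) = 2! * (4) = 8.

8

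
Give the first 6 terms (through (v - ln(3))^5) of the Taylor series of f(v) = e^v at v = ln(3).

Compute the successive derivatives at the expansion point and divide by k!.
f(ln(3)) = 3
f′(ln(3)) = 3
f′′(ln(3)) = 3
f′′′(ln(3)) = 3
f^(4)(ln(3)) = 3
f^(5)(ln(3)) = 3

(v - ln(3))^5/40 + (v - ln(3))^4/8 + (v - ln(3))^3/2 + 3*(v - ln(3))^2/2 + 3*(v - ln(3)) + 3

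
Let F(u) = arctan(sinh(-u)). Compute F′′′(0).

1

Compose series: expand the inner function first, then feed it into the outer expansion.
From the series, [u^3] F = 1/6; multiply by 3! = 6 to get 1.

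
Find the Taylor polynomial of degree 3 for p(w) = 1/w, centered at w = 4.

-(w - 4)^3/256 + (w - 4)^2/64 - (w - 4)/16 + 1/4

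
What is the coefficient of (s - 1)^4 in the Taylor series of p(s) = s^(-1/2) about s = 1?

p(1) = 1
p′(1) = -1/2
p′′(1) = 3/4
p′′′(1) = -15/8
p^(4)(1) = 105/16

35/128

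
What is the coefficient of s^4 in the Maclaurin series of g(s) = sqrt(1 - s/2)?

-5/2048

Apply the Taylor formula c_k = f^(k)(a)/k!.
So c_4 = g^(4)(0)/4! = -5/2048.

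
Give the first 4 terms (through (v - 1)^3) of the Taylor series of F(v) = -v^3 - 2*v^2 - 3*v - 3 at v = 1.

[(v - 1)^0] = -9;  [(v - 1)^1] = -10;  [(v - 1)^2] = -5;  [(v - 1)^3] = -1.

-(v - 1)^3 - 5*(v - 1)^2 - 10*(v - 1) - 9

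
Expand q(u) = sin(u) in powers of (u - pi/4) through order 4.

sqrt(2)*(u - pi/4)^4/48 - sqrt(2)*(u - pi/4)^3/12 - sqrt(2)*(u - pi/4)^2/4 + sqrt(2)*(u - pi/4)/2 + sqrt(2)/2

Use the known series and substitute for the argument.
q(pi/4) = sqrt(2)/2
q′(pi/4) = sqrt(2)/2
q′′(pi/4) = -sqrt(2)/2
q′′′(pi/4) = -sqrt(2)/2
q^(4)(pi/4) = sqrt(2)/2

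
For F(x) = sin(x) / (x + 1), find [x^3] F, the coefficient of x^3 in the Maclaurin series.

5/6

Expand 1/(denominator) as a geometric series and multiply by the numerator's series.
F(0) = 0
F′(0) = 1
F′′(0) = -2
F′′′(0) = 5
Then c_k = F^(k)(0)/k! gives each Taylor coefficient.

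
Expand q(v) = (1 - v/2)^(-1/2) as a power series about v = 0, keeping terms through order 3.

[v^0] = 1;  [v^1] = 1/4;  [v^2] = 3/32;  [v^3] = 5/128.

5*v^3/128 + 3*v^2/32 + v/4 + 1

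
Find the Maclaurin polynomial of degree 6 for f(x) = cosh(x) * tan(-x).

-41*x^5/120 - 5*x^3/6 - x

Multiply the two series term by term and collect like powers.
f(0) = 0
f′(0) = -1
f′′(0) = 0
f′′′(0) = -5
f^(4)(0) = 0
f^(5)(0) = -41
f^(6)(0) = 0
Then c_k = f^(k)(0)/k! gives each Taylor coefficient.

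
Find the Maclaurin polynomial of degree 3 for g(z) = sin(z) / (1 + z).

Expand each factor separately, then convolve coefficients.
g(0) = 0
g′(0) = 1
g′′(0) = -2
g′′′(0) = 5
Dividing each by k! gives the coefficients c_0, ..., c_3.

5*z^3/6 - z^2 + z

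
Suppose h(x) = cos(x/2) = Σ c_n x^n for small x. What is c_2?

[x^0] = 1;  [x^1] = 0;  [x^2] = -1/8.
So c_2 = h′′(0)/2! = -1/8.

-1/8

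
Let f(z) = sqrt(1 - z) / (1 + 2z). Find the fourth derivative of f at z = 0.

7521/16

Expand each factor separately, then convolve coefficients.
From the series, [z^4] f = 2507/128; multiply by 4! = 24 to get 7521/16.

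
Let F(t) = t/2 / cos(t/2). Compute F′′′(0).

3/8

Invert the denominator's series and multiply.
The coefficient of t^3 in the expansion is 1/16, so F′′′(0) = 3! * (1/16) = 3/8.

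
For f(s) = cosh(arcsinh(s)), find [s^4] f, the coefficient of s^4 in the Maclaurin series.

Plug the Maclaurin series of the inner function into that of the outer and collect terms.
f(0) = 1
f′(0) = 0
f′′(0) = 1
f′′′(0) = 0
f^(4)(0) = -3
So c_4 = f^(4)(0)/4! = -1/8.

-1/8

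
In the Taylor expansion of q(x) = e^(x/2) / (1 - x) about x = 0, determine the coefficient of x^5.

Expand each factor separately, then convolve coefficients.
[x^0] = 1;  [x^1] = 3/2;  [x^2] = 13/8;  [x^3] = 79/48;  [x^4] = 211/128;  [x^5] = 6331/3840.

6331/3840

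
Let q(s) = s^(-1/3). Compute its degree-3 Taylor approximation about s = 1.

-14*(s - 1)^3/81 + 2*(s - 1)^2/9 - (s - 1)/3 + 1

Use the known series and substitute for the argument.
[(s - 1)^0] = 1;  [(s - 1)^1] = -1/3;  [(s - 1)^2] = 2/9;  [(s - 1)^3] = -14/81.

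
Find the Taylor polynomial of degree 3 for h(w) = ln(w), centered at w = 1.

Compute the successive derivatives at the expansion point and divide by k!.
h(1) = 0
h′(1) = 1
h′′(1) = -1
h′′′(1) = 2
Dividing each by k! gives the coefficients c_0, ..., c_3.

(w - 1)^3/3 - (w - 1)^2/2 + (w - 1)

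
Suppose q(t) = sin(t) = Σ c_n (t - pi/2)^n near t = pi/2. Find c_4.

q(pi/2) = 1
q′(pi/2) = 0
q′′(pi/2) = -1
q′′′(pi/2) = 0
q^(4)(pi/2) = 1
So c_4 = q^(4)(pi/2)/4! = 1/24.

1/24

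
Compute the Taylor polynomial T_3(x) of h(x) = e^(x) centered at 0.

x^3/6 + x^2/2 + x + 1

[x^0] = 1;  [x^1] = 1;  [x^2] = 1/2;  [x^3] = 1/6.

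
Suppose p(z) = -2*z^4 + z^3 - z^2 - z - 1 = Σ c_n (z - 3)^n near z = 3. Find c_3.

-23

p(3) = -148
p′(3) = -196
p′′(3) = -200
p′′′(3) = -138
Dividing each by k! gives the coefficients c_0, ..., c_3.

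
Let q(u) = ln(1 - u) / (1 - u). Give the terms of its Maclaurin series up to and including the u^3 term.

-11*u^3/6 - 3*u^2/2 - u

Expand 1/(denominator) as a geometric series and multiply by the numerator's series.
[u^0] = 0;  [u^1] = -1;  [u^2] = -3/2;  [u^3] = -11/6.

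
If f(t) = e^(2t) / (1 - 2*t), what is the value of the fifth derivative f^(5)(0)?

10432

Use 1/(1 - r) = Σ r^k on the denominator, then take the Cauchy product.
The coefficient of t^5 in the expansion is 1304/15, so f^(5)(0) = 5! * (1304/15) = 10432.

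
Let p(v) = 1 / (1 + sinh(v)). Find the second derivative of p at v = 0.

Write 1/(1+u) = 1 - u + u^2 - u^3 + ... and substitute the series for u.
The coefficient of v^2 in the expansion is 1, so p′′(0) = 2! * (1) = 2.

2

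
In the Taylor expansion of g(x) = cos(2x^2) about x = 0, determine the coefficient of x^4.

-2

[x^0] = 1;  [x^1] = 0;  [x^2] = 0;  [x^3] = 0;  [x^4] = -2.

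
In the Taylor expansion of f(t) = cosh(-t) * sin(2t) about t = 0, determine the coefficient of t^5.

Write out both Maclaurin series and multiply, keeping only the needed powers.
So c_5 = f^(5)(0)/5! = -19/60.

-19/60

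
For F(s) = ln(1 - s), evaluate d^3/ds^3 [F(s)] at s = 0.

-2

From the series, [s^3] F = -1/3; multiply by 3! = 6 to get -2.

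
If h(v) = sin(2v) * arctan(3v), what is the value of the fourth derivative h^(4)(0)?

-528

Multiply the two series term by term and collect like powers.
From the series, [v^4] h = -22; multiply by 4! = 24 to get -528.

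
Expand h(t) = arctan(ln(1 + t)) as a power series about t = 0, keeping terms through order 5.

Compose series: expand the inner function first, then feed it into the outer expansion.
h(0) = 0
h′(0) = 1
h′′(0) = -1
h′′′(0) = 0
h^(4)(0) = 6
h^(5)(0) = -22
Dividing each by k! gives the coefficients c_0, ..., c_5.

-11*t^5/60 + t^4/4 - t^2/2 + t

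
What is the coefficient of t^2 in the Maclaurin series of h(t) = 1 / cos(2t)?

2

Invert the denominator's series and multiply.
h(0) = 1
h′(0) = 0
h′′(0) = 4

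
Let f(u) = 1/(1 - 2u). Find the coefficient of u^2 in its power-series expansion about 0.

4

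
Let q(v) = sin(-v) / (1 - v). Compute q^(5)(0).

-101

Multiply the two series term by term and collect like powers.
From the series, [v^5] q = -101/120; multiply by 5! = 120 to get -101.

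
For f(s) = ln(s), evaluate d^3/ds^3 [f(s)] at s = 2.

The coefficient of (s - 2)^3 in the expansion is 1/24, so f′′′(2) = 3! * (1/24) = 1/4.

1/4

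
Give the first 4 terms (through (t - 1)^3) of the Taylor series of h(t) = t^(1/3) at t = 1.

h(1) = 1
h′(1) = 1/3
h′′(1) = -2/9
h′′′(1) = 10/27

5*(t - 1)^3/81 - (t - 1)^2/9 + (t - 1)/3 + 1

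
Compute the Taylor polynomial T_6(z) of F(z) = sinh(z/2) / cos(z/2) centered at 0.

Divide the numerator series by the denominator series (power-series long division).
F(0) = 0
F′(0) = 1/2
F′′(0) = 0
F′′′(0) = 1/2
F^(4)(0) = 0
F^(5)(0) = 9/8
F^(6)(0) = 0
Then c_k = F^(k)(0)/k! gives each Taylor coefficient.

3*z^5/320 + z^3/12 + z/2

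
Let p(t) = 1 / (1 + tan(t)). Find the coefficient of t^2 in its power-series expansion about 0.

1

Use the geometric series for the reciprocal, then substitute.
p(0) = 1
p′(0) = -1
p′′(0) = 2
So c_2 = p′′(0)/2! = 1.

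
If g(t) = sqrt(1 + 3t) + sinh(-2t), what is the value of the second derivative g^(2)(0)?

-9/4

Expand each term separately and add.
From the series, [t^2] g = -9/8; multiply by 2! = 2 to get -9/4.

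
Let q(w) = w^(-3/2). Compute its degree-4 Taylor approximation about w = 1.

[(w - 1)^0] = 1;  [(w - 1)^1] = -3/2;  [(w - 1)^2] = 15/8;  [(w - 1)^3] = -35/16;  [(w - 1)^4] = 315/128.

315*(w - 1)^4/128 - 35*(w - 1)^3/16 + 15*(w - 1)^2/8 - 3*(w - 1)/2 + 1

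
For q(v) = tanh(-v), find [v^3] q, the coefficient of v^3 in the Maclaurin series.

1/3

Apply the Taylor formula c_k = f^(k)(a)/k!.
q(0) = 0
q′(0) = -1
q′′(0) = 0
q′′′(0) = 2
So c_3 = q′′′(0)/3! = 1/3.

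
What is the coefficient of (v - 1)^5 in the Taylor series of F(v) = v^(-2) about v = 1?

F(1) = 1
F′(1) = -2
F′′(1) = 6
F′′′(1) = -24
F^(4)(1) = 120
F^(5)(1) = -720

-6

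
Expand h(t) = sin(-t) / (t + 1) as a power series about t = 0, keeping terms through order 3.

-5*t^3/6 + t^2 - t

Multiply the numerator's expansion by the denominator's geometric series.
h(0) = 0
h′(0) = -1
h′′(0) = 2
h′′′(0) = -5
The Taylor polynomial is Σ h^(k)(0)/k! · t^k.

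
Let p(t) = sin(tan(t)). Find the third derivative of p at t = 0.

1

Compose series: expand the inner function first, then feed it into the outer expansion.
The coefficient of t^3 in the expansion is 1/6, so p′′′(0) = 3! * (1/6) = 1.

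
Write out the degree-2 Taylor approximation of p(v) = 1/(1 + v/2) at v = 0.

Differentiate repeatedly and evaluate at the center.

v^2/4 - v/2 + 1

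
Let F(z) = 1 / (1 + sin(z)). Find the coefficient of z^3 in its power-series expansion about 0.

Use the geometric series for the reciprocal, then substitute.
F(0) = 1
F′(0) = -1
F′′(0) = 2
F′′′(0) = -5
So c_3 = F′′′(0)/3! = -5/6.

-5/6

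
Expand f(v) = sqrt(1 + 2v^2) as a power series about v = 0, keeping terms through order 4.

Use the known series and substitute for the argument.

-v^4/2 + v^2 + 1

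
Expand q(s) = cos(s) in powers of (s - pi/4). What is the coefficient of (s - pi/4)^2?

q(pi/4) = sqrt(2)/2
q′(pi/4) = -sqrt(2)/2
q′′(pi/4) = -sqrt(2)/2

-sqrt(2)/4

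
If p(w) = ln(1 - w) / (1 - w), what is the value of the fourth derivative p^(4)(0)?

-50

Use 1/(1 - r) = Σ r^k on the denominator, then take the Cauchy product.
The coefficient of w^4 in the expansion is -25/12, so p^(4)(0) = 4! * (-25/12) = -50.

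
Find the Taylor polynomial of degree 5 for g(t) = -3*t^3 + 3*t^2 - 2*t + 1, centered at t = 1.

-3*(t - 1)^3 - 6*(t - 1)^2 - 5*(t - 1) - 1

Use the known series and substitute for the argument.
g(1) = -1
g′(1) = -5
g′′(1) = -12
g′′′(1) = -18
g^(4)(1) = 0
g^(5)(1) = 0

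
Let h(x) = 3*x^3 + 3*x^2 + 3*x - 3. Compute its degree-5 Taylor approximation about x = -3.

3*(x + 3)^3 - 24*(x + 3)^2 + 66*(x + 3) - 66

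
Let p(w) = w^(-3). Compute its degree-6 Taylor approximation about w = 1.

28*(w - 1)^6 - 21*(w - 1)^5 + 15*(w - 1)^4 - 10*(w - 1)^3 + 6*(w - 1)^2 - 3*(w - 1) + 1

p(1) = 1
p′(1) = -3
p′′(1) = 12
p′′′(1) = -60
p^(4)(1) = 360
p^(5)(1) = -2520
p^(6)(1) = 20160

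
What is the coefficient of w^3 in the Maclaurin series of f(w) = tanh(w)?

-1/3

Differentiate repeatedly and evaluate at the center.
f(0) = 0
f′(0) = 1
f′′(0) = 0
f′′′(0) = -2
So c_3 = f′′′(0)/3! = -1/3.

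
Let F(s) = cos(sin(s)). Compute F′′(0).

Substitute the inner expansion into the outer series and collect powers.
The coefficient of s^2 in the expansion is -1/2, so F′′(0) = 2! * (-1/2) = -1.

-1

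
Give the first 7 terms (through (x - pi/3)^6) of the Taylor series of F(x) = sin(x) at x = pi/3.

F(pi/3) = sqrt(3)/2
F′(pi/3) = 1/2
F′′(pi/3) = -sqrt(3)/2
F′′′(pi/3) = -1/2
F^(4)(pi/3) = sqrt(3)/2
F^(5)(pi/3) = 1/2
F^(6)(pi/3) = -sqrt(3)/2
Then c_k = F^(k)(pi/3)/k! gives each Taylor coefficient.

-sqrt(3)*(x - pi/3)^6/1440 + (x - pi/3)^5/240 + sqrt(3)*(x - pi/3)^4/48 - (x - pi/3)^3/12 - sqrt(3)*(x - pi/3)^2/4 + (x - pi/3)/2 + sqrt(3)/2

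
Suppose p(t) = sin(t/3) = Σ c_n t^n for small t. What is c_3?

p(0) = 0
p′(0) = 1/3
p′′(0) = 0
p′′′(0) = -1/27
So c_3 = p′′′(0)/3! = -1/162.

-1/162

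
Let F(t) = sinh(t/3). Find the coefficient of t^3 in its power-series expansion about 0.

1/162

Differentiate repeatedly and evaluate at the center.
F(0) = 0
F′(0) = 1/3
F′′(0) = 0
F′′′(0) = 1/27
The Taylor polynomial is Σ F^(k)(0)/k! · t^k.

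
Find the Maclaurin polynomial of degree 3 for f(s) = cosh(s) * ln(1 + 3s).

Write out both Maclaurin series and multiply, keeping only the needed powers.
f(0) = 0
f′(0) = 3
f′′(0) = -9
f′′′(0) = 63
The Taylor polynomial is Σ f^(k)(0)/k! · s^k.

21*s^3/2 - 9*s^2/2 + 3*s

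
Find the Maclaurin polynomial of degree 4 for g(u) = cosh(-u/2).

u^4/384 + u^2/8 + 1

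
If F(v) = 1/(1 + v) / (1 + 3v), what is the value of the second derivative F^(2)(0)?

26

Multiply the two series term by term and collect like powers.
From the series, [v^2] F = 13; multiply by 2! = 2 to get 26.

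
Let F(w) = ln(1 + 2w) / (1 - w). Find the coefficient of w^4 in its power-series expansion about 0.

Expand 1/(denominator) as a geometric series and multiply by the numerator's series.
F(0) = 0
F′(0) = 2
F′′(0) = 0
F′′′(0) = 16
F^(4)(0) = -32
So c_4 = F^(4)(0)/4! = -4/3.

-4/3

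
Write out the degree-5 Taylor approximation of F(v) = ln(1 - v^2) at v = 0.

Use the known series and substitute for the argument.
[v^0] = 0;  [v^1] = 0;  [v^2] = -1;  [v^3] = 0;  [v^4] = -1/2;  [v^5] = 0.

-v^4/2 - v^2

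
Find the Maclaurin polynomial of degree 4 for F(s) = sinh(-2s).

-4*s^3/3 - 2*s

[s^0] = 0;  [s^1] = -2;  [s^2] = 0;  [s^3] = -4/3;  [s^4] = 0.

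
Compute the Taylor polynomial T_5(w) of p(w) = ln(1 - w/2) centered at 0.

[w^0] = 0;  [w^1] = -1/2;  [w^2] = -1/8;  [w^3] = -1/24;  [w^4] = -1/64;  [w^5] = -1/160.

-w^5/160 - w^4/64 - w^3/24 - w^2/8 - w/2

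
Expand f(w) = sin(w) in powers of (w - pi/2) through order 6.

-(w - pi/2)^6/720 + (w - pi/2)^4/24 - (w - pi/2)^2/2 + 1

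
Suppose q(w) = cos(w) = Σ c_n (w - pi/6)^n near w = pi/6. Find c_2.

q(pi/6) = sqrt(3)/2
q′(pi/6) = -1/2
q′′(pi/6) = -sqrt(3)/2
Then c_k = q^(k)(pi/6)/k! gives each Taylor coefficient.

-sqrt(3)/4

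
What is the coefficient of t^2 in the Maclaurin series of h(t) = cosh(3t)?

h(0) = 1
h′(0) = 0
h′′(0) = 9

9/2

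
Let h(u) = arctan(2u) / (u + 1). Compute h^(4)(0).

Multiply the numerator's expansion by the denominator's geometric series.
From the series, [u^4] h = 2/3; multiply by 4! = 24 to get 16.

16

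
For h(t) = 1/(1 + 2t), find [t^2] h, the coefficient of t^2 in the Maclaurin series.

4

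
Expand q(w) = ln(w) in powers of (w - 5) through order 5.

(w - 5)^5/15625 - (w - 5)^4/2500 + (w - 5)^3/375 - (w - 5)^2/50 + (w - 5)/5 + ln(5)

Apply the Taylor formula c_k = f^(k)(a)/k!.
q(5) = ln(5)
q′(5) = 1/5
q′′(5) = -1/25
q′′′(5) = 2/125
q^(4)(5) = -6/625
q^(5)(5) = 24/3125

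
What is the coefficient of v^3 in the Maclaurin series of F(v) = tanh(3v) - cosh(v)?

Expand each term separately and add.
F(0) = -1
F′(0) = 3
F′′(0) = -1
F′′′(0) = -54
Then c_k = F^(k)(0)/k! gives each Taylor coefficient.

-9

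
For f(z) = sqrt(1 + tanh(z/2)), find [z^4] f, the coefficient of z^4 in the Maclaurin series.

Compose series: expand the inner function first, then feed it into the outer expansion.
So c_4 = f^(4)(0)/4! = 17/6144.

17/6144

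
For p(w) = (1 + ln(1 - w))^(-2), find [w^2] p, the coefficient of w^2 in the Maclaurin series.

Plug the Maclaurin series of the inner function into that of the outer and collect terms.
p(0) = 1
p′(0) = 2
p′′(0) = 8
So c_2 = p′′(0)/2! = 4.

4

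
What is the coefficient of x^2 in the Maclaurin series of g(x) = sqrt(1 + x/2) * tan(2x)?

1/2

Multiply the two series term by term and collect like powers.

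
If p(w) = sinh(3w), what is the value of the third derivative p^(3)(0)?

27

From the series, [w^3] p = 9/2; multiply by 3! = 6 to get 27.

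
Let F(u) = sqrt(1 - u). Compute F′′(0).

Compute the successive derivatives at the expansion point and divide by k!.
The coefficient of u^2 in the expansion is -1/8, so F′′(0) = 2! * (-1/8) = -1/4.

-1/4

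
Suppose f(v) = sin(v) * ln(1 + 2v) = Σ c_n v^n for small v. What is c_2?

2

Take the Cauchy product of the two expansions.
f(0) = 0
f′(0) = 0
f′′(0) = 4
So c_2 = f′′(0)/2! = 2.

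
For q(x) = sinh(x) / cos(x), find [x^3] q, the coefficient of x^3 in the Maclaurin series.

2/3

Invert the denominator's series and multiply.
q(0) = 0
q′(0) = 1
q′′(0) = 0
q′′′(0) = 4
Dividing each by k! gives the coefficients c_0, ..., c_3.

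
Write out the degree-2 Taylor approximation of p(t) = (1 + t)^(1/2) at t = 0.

-t^2/8 + t/2 + 1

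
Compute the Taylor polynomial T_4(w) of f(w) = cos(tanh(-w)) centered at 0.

3*w^4/8 - w^2/2 + 1

Compose series: expand the inner function first, then feed it into the outer expansion.
f(0) = 1
f′(0) = 0
f′′(0) = -1
f′′′(0) = 0
f^(4)(0) = 9
Dividing each by k! gives the coefficients c_0, ..., c_4.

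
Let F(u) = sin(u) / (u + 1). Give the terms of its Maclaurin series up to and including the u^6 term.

-101*u^6/120 + 101*u^5/120 - 5*u^4/6 + 5*u^3/6 - u^2 + u

Use 1/(1 - r) = Σ r^k on the denominator, then take the Cauchy product.
F(0) = 0
F′(0) = 1
F′′(0) = -2
F′′′(0) = 5
F^(4)(0) = -20
F^(5)(0) = 101
F^(6)(0) = -606
Then c_k = F^(k)(0)/k! gives each Taylor coefficient.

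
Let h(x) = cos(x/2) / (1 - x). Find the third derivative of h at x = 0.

Take the Cauchy product of the two expansions.
From the series, [x^3] h = 7/8; multiply by 3! = 6 to get 21/4.

21/4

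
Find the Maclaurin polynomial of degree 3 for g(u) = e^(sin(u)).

Plug the Maclaurin series of the inner function into that of the outer and collect terms.
[u^0] = 1;  [u^1] = 1;  [u^2] = 1/2;  [u^3] = 0.

u^2/2 + u + 1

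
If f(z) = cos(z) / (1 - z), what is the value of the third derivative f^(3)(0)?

Take the Cauchy product of the two expansions.
The coefficient of z^3 in the expansion is 1/2, so f′′′(0) = 3! * (1/2) = 3.

3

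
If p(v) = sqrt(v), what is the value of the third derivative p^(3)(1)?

3/8

Compute the successive derivatives at the expansion point and divide by k!.
The coefficient of (v - 1)^3 in the expansion is 1/16, so p′′′(1) = 3! * (1/16) = 3/8.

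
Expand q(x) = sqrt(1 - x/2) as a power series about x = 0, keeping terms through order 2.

q(0) = 1
q′(0) = -1/4
q′′(0) = -1/16
The Taylor polynomial is Σ q^(k)(0)/k! · x^k.

-x^2/32 - x/4 + 1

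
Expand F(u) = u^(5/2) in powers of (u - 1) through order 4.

Apply the Taylor formula c_k = f^(k)(a)/k!.
F(1) = 1
F′(1) = 5/2
F′′(1) = 15/4
F′′′(1) = 15/8
F^(4)(1) = -15/16

-5*(u - 1)^4/128 + 5*(u - 1)^3/16 + 15*(u - 1)^2/8 + 5*(u - 1)/2 + 1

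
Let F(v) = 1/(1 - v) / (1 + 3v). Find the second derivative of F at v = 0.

Multiply the two series term by term and collect like powers.
The coefficient of v^2 in the expansion is 7, so F′′(0) = 2! * (7) = 14.

14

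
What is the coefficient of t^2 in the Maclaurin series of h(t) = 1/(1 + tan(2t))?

Plug the Maclaurin series of the inner function into that of the outer and collect terms.

4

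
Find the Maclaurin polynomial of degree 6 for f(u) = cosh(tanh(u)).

Compose series: expand the inner function first, then feed it into the outer expansion.
f(0) = 1
f′(0) = 0
f′′(0) = 1
f′′′(0) = 0
f^(4)(0) = -7
f^(5)(0) = 0
f^(6)(0) = 97
Then c_k = f^(k)(0)/k! gives each Taylor coefficient.

97*u^6/720 - 7*u^4/24 + u^2/2 + 1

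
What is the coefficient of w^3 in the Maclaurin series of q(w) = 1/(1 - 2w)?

q(0) = 1
q′(0) = 2
q′′(0) = 8
q′′′(0) = 48

8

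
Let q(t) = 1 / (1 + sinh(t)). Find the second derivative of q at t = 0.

2

Write 1/(1+u) = 1 - u + u^2 - u^3 + ... and substitute the series for u.
The coefficient of t^2 in the expansion is 1, so q′′(0) = 2! * (1) = 2.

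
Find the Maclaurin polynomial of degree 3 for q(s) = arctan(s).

-s^3/3 + s

Apply the Taylor formula c_k = f^(k)(a)/k!.
q(0) = 0
q′(0) = 1
q′′(0) = 0
q′′′(0) = -2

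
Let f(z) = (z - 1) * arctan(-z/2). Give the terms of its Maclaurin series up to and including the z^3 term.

Multiply each power in the prefactor through the base expansion.
f(0) = 0
f′(0) = 1/2
f′′(0) = -1
f′′′(0) = -1/4
The Taylor polynomial is Σ f^(k)(0)/k! · z^k.

-z^3/24 - z^2/2 + z/2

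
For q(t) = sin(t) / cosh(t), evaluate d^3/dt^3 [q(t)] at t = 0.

-4

Invert the denominator's series and multiply.
From the series, [t^3] q = -2/3; multiply by 3! = 6 to get -4.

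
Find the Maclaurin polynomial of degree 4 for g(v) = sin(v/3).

[v^0] = 0;  [v^1] = 1/3;  [v^2] = 0;  [v^3] = -1/162;  [v^4] = 0.

-v^3/162 + v/3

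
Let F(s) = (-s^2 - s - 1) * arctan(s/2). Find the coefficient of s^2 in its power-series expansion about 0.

Distribute the polynomial across the series and collect like powers.
F(0) = 0
F′(0) = -1/2
F′′(0) = -1

-1/2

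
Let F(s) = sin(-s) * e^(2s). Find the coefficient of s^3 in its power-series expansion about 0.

-11/6

Expand each factor separately, then convolve coefficients.
So c_3 = F′′′(0)/3! = -11/6.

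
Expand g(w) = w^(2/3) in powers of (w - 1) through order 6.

-91*(w - 1)^6/6561 + 14*(w - 1)^5/729 - 7*(w - 1)^4/243 + 4*(w - 1)^3/81 - (w - 1)^2/9 + 2*(w - 1)/3 + 1

g(1) = 1
g′(1) = 2/3
g′′(1) = -2/9
g′′′(1) = 8/27
g^(4)(1) = -56/81
g^(5)(1) = 560/243
g^(6)(1) = -7280/729
Dividing each by k! gives the coefficients c_0, ..., c_6.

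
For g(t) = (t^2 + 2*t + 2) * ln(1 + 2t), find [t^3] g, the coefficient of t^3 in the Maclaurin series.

10/3

Multiply each power in the prefactor through the base expansion.
g(0) = 0
g′(0) = 4
g′′(0) = 0
g′′′(0) = 20
Dividing each by k! gives the coefficients c_0, ..., c_3.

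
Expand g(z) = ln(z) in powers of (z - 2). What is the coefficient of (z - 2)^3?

g(2) = ln(2)
g′(2) = 1/2
g′′(2) = -1/4
g′′′(2) = 1/4
So c_3 = g′′′(2)/3! = 1/24.

1/24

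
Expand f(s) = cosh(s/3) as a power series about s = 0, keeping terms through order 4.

s^4/1944 + s^2/18 + 1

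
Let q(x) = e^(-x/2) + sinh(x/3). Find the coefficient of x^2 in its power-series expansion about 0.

1/8

Expand each term separately and add.
[x^0] = 1;  [x^1] = -1/6;  [x^2] = 1/8.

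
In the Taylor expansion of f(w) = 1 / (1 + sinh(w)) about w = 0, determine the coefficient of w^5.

Use the geometric series for the reciprocal, then substitute.
f(0) = 1
f′(0) = -1
f′′(0) = 2
f′′′(0) = -7
f^(4)(0) = 32
f^(5)(0) = -181

-181/120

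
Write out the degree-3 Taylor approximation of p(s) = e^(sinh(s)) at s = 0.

s^3/3 + s^2/2 + s + 1

Plug the Maclaurin series of the inner function into that of the outer and collect terms.
p(0) = 1
p′(0) = 1
p′′(0) = 1
p′′′(0) = 2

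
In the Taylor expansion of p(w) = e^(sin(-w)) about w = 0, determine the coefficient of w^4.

Substitute the inner expansion into the outer series and collect powers.
p(0) = 1
p′(0) = -1
p′′(0) = 1
p′′′(0) = 0
p^(4)(0) = -3
Then c_k = p^(k)(0)/k! gives each Taylor coefficient.

-1/8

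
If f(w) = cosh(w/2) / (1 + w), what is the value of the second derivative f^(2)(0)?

9/4

Expand each factor separately, then convolve coefficients.
The coefficient of w^2 in the expansion is 9/8, so f′′(0) = 2! * (9/8) = 9/4.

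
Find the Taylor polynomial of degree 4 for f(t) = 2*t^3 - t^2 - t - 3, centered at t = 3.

Use the known series and substitute for the argument.
f(3) = 39
f′(3) = 47
f′′(3) = 34
f′′′(3) = 12
f^(4)(3) = 0
Dividing each by k! gives the coefficients c_0, ..., c_4.

2*(t - 3)^3 + 17*(t - 3)^2 + 47*(t - 3) + 39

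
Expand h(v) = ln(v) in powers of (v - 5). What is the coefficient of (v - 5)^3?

h(5) = ln(5)
h′(5) = 1/5
h′′(5) = -1/25
h′′′(5) = 2/125

1/375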